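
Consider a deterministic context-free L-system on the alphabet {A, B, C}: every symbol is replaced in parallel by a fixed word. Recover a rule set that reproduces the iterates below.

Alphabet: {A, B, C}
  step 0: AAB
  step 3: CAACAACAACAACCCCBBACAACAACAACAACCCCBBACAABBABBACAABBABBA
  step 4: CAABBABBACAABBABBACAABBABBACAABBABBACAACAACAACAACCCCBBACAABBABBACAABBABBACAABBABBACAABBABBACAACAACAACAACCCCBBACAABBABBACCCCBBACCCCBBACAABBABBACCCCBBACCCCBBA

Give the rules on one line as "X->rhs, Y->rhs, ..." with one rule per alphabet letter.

  step 3 ⇒ step 4: CAACAACAACAACCCCBBACAACAACAACAACCCCBBACAABBABBACAABBABBA ⇒ CAA·BBA·BBA·CAA·BBA·BBA·CAA·BBA·BBA·CAA·BBA·BBA·CAA·CAA·CAA·CAA·CC·CC·BBA·CAA·BBA·BBA·CAA·BBA·BBA·CAA·BBA·BBA·CAA·BBA·BBA·CAA·CAA·CAA·CAA·CC·CC·BBA·CAA·BBA·BBA·CC·CC·BBA·CC·CC·BBA·CAA·BBA·BBA·CC·CC·BBA·CC·CC·BBA
    A ↦ BBA
    B ↦ CC
    C ↦ CAA

A->BBA, B->CC, C->CAA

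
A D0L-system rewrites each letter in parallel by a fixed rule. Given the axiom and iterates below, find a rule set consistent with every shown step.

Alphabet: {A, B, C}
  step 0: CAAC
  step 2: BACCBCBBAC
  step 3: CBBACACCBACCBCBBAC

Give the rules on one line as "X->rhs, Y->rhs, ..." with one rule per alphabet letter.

  step 2 ⇒ step 3: BACCBCBBAC ⇒ CB·B·AC·AC·CB·AC·CB·CB·B·AC
    A ↦ B
    B ↦ CB
    C ↦ AC

A->B, B->CB, C->AC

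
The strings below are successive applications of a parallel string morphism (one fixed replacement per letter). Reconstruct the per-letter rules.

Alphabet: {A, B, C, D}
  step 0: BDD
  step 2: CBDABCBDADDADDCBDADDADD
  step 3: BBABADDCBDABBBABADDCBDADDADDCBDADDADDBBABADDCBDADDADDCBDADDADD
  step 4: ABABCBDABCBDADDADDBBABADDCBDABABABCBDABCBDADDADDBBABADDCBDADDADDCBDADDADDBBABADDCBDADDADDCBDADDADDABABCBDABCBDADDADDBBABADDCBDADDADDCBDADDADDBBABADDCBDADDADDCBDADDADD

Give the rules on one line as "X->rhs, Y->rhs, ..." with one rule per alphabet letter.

A->CBD, B->AB, C->BB, D->ADD

  step 3 ⇒ step 4: BBABADDCBDABBBABADDCBDADDADDCBDADDADDBBABADDCBDADDADDCBDADDADD ⇒ AB·AB·CBD·AB·CBD·ADD·ADD·BB·AB·ADD·CBD·AB·AB·AB·CBD·AB·CBD·ADD·ADD·BB·AB·ADD·CBD·ADD·ADD·CBD·ADD·ADD·BB·AB·ADD·CBD·ADD·ADD·CBD·ADD·ADD·AB·AB·CBD·AB·CBD·ADD·ADD·BB·AB·ADD·CBD·ADD·ADD·CBD·ADD·ADD·BB·AB·ADD·CBD·ADD·ADD·CBD·ADD·ADD
    A ↦ CBD
    B ↦ AB
    C ↦ BB
    D ↦ ADD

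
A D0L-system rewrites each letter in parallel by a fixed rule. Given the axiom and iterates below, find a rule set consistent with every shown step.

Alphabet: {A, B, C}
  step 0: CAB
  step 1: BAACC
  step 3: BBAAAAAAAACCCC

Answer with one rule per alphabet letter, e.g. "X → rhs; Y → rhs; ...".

A->AA, B->CC, C->B

  step 0 ⇒ step 1: CAB ⇒ B·AA·CC
    A ↦ AA
    B ↦ CC
    C ↦ B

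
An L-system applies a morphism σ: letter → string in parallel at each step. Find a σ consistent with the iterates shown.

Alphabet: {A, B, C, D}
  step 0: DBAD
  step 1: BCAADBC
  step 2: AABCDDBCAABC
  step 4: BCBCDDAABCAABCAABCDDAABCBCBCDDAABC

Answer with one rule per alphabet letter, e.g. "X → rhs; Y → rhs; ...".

A->D, B->AA, C->BC, D->BC

  step 1 ⇒ step 2: BCAADBC ⇒ AA·BC·D·D·BC·AA·BC
    A ↦ D
    B ↦ AA
    C ↦ BC
    D ↦ BC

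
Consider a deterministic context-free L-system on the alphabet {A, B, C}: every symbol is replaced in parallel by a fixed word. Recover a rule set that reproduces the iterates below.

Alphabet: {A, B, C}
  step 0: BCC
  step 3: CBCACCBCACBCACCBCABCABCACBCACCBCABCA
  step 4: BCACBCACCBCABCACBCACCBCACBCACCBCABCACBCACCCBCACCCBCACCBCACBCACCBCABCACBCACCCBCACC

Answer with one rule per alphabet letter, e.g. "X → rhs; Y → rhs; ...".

  step 3 ⇒ step 4: CBCACCBCACBCACCBCABCABCACBCACCBCABCA ⇒ BCA·C·BCA·CC·BCA·BCA·C·BCA·CC·BCA·C·BCA·CC·BCA·BCA·C·BCA·CC·C·BCA·CC·C·BCA·CC·BCA·C·BCA·CC·BCA·BCA·C·BCA·CC·C·BCA·CC
    A ↦ CC
    B ↦ C
    C ↦ BCA

A->CC, B->C, C->BCA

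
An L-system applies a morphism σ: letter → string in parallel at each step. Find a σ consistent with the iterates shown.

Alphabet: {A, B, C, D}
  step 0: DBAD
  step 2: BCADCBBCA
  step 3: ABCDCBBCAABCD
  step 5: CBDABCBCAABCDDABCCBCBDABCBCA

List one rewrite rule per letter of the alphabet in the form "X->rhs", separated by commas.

  step 2 ⇒ step 3: BCADCBBCA ⇒ A·BC·D·CB·BC·A·A·BC·D
    A ↦ D
    B ↦ A
    C ↦ BC
    D ↦ CB

A->D, B->A, C->BC, D->CB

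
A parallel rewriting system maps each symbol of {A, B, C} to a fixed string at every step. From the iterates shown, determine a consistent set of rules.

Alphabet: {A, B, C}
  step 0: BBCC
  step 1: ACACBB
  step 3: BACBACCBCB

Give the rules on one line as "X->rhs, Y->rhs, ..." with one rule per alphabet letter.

A->C, B->AC, C->B

  step 0 ⇒ step 1: BBCC ⇒ AC·AC·B·B
    B ↦ AC
    C ↦ B
    A ↦ C  (constrained at step 1)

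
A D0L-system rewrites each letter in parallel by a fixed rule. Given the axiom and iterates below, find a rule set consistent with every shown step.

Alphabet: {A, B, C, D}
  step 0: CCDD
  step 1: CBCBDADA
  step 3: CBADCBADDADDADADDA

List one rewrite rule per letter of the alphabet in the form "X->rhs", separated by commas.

A->D, B->A, C->CB, D->DA

  step 0 ⇒ step 1: CCDD ⇒ CB·CB·DA·DA
    C ↦ CB
    D ↦ DA
    A ↦ D  (constrained at step 1)
    B ↦ A  (constrained at step 1)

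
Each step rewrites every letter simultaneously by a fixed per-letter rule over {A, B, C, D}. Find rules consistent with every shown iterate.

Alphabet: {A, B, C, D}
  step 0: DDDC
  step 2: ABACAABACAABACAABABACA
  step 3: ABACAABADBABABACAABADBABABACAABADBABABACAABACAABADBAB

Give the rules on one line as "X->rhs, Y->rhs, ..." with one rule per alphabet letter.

  step 2 ⇒ step 3: ABACAABACAABACAABABACA ⇒ AB·ACA·AB·ADB·AB·AB·ACA·AB·ADB·AB·AB·ACA·AB·ADB·AB·AB·ACA·AB·ACA·AB·ADB·AB
    A ↦ AB
    B ↦ ACA
    C ↦ ADB
    D ↦ AB  (constrained at step 0)

A->AB, B->ACA, C->ADB, D->AB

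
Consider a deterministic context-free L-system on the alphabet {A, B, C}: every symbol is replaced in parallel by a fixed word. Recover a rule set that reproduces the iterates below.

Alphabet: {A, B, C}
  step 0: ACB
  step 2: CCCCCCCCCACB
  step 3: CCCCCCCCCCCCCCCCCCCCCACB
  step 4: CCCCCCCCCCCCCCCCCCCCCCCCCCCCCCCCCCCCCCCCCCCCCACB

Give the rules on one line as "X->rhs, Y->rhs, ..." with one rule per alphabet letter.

  step 3 ⇒ step 4: CCCCCCCCCCCCCCCCCCCCCACB ⇒ CC·CC·CC·CC·CC·CC·CC·CC·CC·CC·CC·CC·CC·CC·CC·CC·CC·CC·CC·CC·CC·C·CC·ACB
    A ↦ C
    B ↦ ACB
    C ↦ CC

A->C, B->ACB, C->CC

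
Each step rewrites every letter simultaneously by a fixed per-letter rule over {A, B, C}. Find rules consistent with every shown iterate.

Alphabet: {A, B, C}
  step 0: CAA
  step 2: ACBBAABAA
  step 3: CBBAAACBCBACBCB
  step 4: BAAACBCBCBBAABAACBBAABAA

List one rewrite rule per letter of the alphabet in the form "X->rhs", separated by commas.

  step 3 ⇒ step 4: CBBAAACBCBACBCB ⇒ BA·A·A·CB·CB·CB·BA·A·BA·A·CB·BA·A·BA·A
    A ↦ CB
    B ↦ A
    C ↦ BA

A->CB, B->A, C->BA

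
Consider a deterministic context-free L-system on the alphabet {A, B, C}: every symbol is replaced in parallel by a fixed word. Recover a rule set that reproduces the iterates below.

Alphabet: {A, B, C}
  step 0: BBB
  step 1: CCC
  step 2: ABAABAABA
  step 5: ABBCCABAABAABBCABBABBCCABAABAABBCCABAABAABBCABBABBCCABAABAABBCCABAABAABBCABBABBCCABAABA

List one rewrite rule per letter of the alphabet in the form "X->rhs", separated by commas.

A->ABB, B->C, C->ABA

  step 1 ⇒ step 2: CCC ⇒ ABA·ABA·ABA
    C ↦ ABA
    A ↦ ABB  (constrained at step 2)
  step 0 ⇒ step 1: BBB ⇒ C·C·C
    B ↦ C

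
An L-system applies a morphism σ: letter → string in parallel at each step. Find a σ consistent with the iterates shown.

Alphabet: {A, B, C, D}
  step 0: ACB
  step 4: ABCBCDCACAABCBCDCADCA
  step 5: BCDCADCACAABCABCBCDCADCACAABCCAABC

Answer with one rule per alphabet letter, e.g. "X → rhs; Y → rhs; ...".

A->BC, B->DC, C->A, D->CA

  step 4 ⇒ step 5: ABCBCDCACAABCBCDCADCA ⇒ BC·DC·A·DC·A·CA·A·BC·A·BC·BC·DC·A·DC·A·CA·A·BC·CA·A·BC
    A ↦ BC
    B ↦ DC
    C ↦ A
    D ↦ CA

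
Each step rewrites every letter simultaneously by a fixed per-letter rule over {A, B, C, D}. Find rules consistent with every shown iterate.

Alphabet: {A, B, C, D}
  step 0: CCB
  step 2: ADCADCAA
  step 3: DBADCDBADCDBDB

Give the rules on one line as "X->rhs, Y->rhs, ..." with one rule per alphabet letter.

A->DB, B->DD, C->DC, D->A

  step 2 ⇒ step 3: ADCADCAA ⇒ DB·A·DC·DB·A·DC·DB·DB
    A ↦ DB
    C ↦ DC
    D ↦ A
    B ↦ DD  (constrained at step 0)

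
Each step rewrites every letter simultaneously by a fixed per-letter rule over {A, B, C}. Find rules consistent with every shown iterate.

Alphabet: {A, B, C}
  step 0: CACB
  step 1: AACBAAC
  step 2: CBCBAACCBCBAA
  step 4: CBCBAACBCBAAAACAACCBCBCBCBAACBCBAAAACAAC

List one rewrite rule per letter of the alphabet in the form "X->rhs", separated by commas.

A->CB, B->C, C->AA

  step 1 ⇒ step 2: AACBAAC ⇒ CB·CB·AA·C·CB·CB·AA
    A ↦ CB
    B ↦ C
    C ↦ AA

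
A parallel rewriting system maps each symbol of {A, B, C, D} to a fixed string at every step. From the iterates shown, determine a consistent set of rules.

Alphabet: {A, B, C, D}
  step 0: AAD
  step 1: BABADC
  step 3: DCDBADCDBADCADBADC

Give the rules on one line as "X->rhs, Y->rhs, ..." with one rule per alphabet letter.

A->BA, B->D, C->AD, D->DC

  step 0 ⇒ step 1: AAD ⇒ BA·BA·DC
    A ↦ BA
    D ↦ DC
    B ↦ D  (constrained at step 1)
    C ↦ AD  (constrained at step 1)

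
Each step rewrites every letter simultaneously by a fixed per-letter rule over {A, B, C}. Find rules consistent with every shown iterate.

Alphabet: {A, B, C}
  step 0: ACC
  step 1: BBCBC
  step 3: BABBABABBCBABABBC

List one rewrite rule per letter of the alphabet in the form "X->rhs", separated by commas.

A->B, B->AB, C->BC

  step 0 ⇒ step 1: ACC ⇒ B·BC·BC
    A ↦ B
    C ↦ BC
    B ↦ AB  (constrained at step 1)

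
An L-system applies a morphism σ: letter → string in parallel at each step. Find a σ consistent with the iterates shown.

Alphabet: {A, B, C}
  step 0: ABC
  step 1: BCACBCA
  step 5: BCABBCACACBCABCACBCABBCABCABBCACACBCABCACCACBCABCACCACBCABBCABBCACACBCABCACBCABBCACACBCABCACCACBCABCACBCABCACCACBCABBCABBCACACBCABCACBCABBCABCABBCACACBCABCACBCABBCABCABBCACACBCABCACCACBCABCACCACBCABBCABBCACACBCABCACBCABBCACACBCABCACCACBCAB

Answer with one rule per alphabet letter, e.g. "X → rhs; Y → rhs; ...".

  step 0 ⇒ step 1: ABC ⇒ B·CAC·BCA
    A ↦ B
    B ↦ CAC
    C ↦ BCA

A->B, B->CAC, C->BCA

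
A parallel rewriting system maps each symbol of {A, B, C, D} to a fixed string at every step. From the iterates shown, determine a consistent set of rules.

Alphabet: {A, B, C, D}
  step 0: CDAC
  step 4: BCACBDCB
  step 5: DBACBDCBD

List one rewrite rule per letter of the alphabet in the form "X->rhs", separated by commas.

  step 4 ⇒ step 5: BCACBDCB ⇒ D·B·AC·B·D·C·B·D
    A ↦ AC
    B ↦ D
    C ↦ B
    D ↦ C

A->AC, B->D, C->B, D->C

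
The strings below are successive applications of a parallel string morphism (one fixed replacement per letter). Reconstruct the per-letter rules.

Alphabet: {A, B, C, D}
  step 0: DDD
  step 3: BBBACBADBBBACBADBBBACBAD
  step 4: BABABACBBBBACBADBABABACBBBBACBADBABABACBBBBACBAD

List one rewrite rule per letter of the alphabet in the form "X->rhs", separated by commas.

A->CB, B->BA, C->BB, D->AD

  step 3 ⇒ step 4: BBBACBADBBBACBADBBBACBAD ⇒ BA·BA·BA·CB·BB·BA·CB·AD·BA·BA·BA·CB·BB·BA·CB·AD·BA·BA·BA·CB·BB·BA·CB·AD
    A ↦ CB
    B ↦ BA
    C ↦ BB
    D ↦ AD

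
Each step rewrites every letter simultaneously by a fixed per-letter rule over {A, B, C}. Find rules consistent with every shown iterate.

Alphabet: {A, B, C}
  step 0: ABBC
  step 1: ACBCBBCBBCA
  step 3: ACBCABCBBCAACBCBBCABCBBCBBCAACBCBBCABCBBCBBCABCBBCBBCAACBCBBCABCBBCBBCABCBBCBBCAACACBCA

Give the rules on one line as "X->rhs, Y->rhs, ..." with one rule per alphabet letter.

  step 0 ⇒ step 1: ABBC ⇒ AC·BCB·BCB·BCA
    A ↦ AC
    B ↦ BCB
    C ↦ BCA

A->AC, B->BCB, C->BCA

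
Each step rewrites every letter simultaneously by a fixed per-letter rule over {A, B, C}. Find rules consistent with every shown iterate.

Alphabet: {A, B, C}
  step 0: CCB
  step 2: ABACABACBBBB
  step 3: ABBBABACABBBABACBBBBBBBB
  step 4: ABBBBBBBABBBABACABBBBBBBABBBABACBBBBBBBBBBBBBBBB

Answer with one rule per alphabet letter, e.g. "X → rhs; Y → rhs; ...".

  step 3 ⇒ step 4: ABBBABACABBBABACBBBBBBBB ⇒ AB·BB·BB·BB·AB·BB·AB·AC·AB·BB·BB·BB·AB·BB·AB·AC·BB·BB·BB·BB·BB·BB·BB·BB
    A ↦ AB
    B ↦ BB
    C ↦ AC

A->AB, B->BB, C->AC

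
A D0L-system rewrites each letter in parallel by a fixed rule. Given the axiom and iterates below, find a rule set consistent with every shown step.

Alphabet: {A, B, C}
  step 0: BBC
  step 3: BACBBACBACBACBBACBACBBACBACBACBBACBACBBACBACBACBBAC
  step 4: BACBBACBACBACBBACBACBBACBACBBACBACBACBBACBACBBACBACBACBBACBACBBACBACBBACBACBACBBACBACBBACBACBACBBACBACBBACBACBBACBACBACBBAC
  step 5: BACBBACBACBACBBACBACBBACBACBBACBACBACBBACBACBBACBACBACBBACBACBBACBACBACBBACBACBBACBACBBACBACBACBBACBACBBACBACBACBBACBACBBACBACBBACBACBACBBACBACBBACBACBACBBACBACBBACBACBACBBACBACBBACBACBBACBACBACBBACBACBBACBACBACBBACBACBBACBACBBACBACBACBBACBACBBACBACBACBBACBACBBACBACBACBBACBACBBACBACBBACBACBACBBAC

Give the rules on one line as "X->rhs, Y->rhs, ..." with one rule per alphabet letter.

A->B, B->BAC, C->BAC

  step 4 ⇒ step 5: BACBBACBACBACBBACBACBBACBACBBACBACBACBBACBACBBACBACBACBBACBACBBACBACBBACBACBACBBACBACBBACBACBACBBACBACBBACBACBBACBACBACBBAC ⇒ BAC·B·BAC·BAC·BAC·B·BAC·BAC·B·BAC·BAC·B·BAC·BAC·BAC·B·BAC·BAC·B·BAC·BAC·BAC·B·BAC·BAC·B·BAC·BAC·BAC·B·BAC·BAC·B·BAC·BAC·B·BAC·BAC·BAC·B·BAC·BAC·B·BAC·BAC·BAC·B·BAC·BAC·B·BAC·BAC·B·BAC·BAC·BAC·B·BAC·BAC·B·BAC·BAC·BAC·B·BAC·BAC·B·BAC·BAC·BAC·B·BAC·BAC·B·BAC·BAC·B·BAC·BAC·BAC·B·BAC·BAC·B·BAC·BAC·BAC·B·BAC·BAC·B·BAC·BAC·B·BAC·BAC·BAC·B·BAC·BAC·B·BAC·BAC·BAC·B·BAC·BAC·B·BAC·BAC·BAC·B·BAC·BAC·B·BAC·BAC·B·BAC·BAC·BAC·B·BAC
    A ↦ B
    B ↦ BAC
    C ↦ BAC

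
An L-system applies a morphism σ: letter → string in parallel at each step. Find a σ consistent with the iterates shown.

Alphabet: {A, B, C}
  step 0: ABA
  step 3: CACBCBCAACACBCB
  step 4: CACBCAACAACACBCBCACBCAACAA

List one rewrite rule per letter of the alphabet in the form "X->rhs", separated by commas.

A->CB, B->A, C->CA

  step 3 ⇒ step 4: CACBCBCAACACBCB ⇒ CA·CB·CA·A·CA·A·CA·CB·CB·CA·CB·CA·A·CA·A
    A ↦ CB
    B ↦ A
    C ↦ CA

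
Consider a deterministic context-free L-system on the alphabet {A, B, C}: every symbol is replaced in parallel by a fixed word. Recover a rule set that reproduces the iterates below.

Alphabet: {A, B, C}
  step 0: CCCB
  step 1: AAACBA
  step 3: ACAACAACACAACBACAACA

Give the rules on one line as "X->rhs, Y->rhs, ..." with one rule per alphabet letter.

  step 0 ⇒ step 1: CCCB ⇒ A·A·A·CBA
    B ↦ CBA
    C ↦ A
    A ↦ CA  (constrained at step 1)

A->CA, B->CBA, C->A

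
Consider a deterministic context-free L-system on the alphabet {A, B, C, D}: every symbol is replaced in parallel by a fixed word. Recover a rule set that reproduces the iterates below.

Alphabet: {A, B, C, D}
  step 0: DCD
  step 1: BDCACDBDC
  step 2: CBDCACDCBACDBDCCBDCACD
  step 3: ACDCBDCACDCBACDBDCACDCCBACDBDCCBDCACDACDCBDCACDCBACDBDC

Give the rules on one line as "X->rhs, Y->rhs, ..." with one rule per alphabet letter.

  step 2 ⇒ step 3: CBDCACDCBACDBDCCBDCACD ⇒ ACD·C·BDC·ACD·CB·ACD·BDC·ACD·C·CB·ACD·BDC·C·BDC·ACD·ACD·C·BDC·ACD·CB·ACD·BDC
    A ↦ CB
    B ↦ C
    C ↦ ACD
    D ↦ BDC

A->CB, B->C, C->ACD, D->BDC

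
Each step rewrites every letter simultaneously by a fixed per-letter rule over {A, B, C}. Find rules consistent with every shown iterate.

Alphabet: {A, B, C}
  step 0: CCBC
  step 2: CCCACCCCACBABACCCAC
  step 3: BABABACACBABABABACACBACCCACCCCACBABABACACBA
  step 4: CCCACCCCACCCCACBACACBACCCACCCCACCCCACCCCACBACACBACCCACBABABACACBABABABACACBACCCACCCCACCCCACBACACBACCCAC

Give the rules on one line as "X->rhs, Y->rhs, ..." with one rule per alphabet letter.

  step 3 ⇒ step 4: BABABACACBABABABACACBACCCACCCCACBABABACACBA ⇒ CC·CAC·CC·CAC·CC·CAC·BA·CAC·BA·CC·CAC·CC·CAC·CC·CAC·CC·CAC·BA·CAC·BA·CC·CAC·BA·BA·BA·CAC·BA·BA·BA·BA·CAC·BA·CC·CAC·CC·CAC·CC·CAC·BA·CAC·BA·CC·CAC
    A ↦ CAC
    B ↦ CC
    C ↦ BA

A->CAC, B->CC, C->BA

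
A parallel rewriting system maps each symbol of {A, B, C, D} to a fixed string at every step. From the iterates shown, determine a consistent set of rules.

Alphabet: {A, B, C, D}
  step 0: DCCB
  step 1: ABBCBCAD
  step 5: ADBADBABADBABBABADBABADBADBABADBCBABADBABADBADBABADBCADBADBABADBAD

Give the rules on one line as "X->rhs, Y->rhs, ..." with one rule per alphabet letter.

A->B, B->AD, C->BC, D->AB

  step 0 ⇒ step 1: DCCB ⇒ AB·BC·BC·AD
    B ↦ AD
    C ↦ BC
    D ↦ AB
    A ↦ B  (constrained at step 1)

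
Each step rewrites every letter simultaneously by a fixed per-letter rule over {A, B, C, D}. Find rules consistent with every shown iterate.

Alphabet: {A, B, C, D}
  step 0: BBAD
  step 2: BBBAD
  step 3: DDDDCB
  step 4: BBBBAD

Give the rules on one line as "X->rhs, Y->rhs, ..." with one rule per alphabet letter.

A->DC, B->D, C->A, D->B

  step 3 ⇒ step 4: DDDDCB ⇒ B·B·B·B·A·D
    B ↦ D
    C ↦ A
    D ↦ B
  step 2 ⇒ step 3: BBBAD ⇒ D·D·D·DC·B
    A ↦ DC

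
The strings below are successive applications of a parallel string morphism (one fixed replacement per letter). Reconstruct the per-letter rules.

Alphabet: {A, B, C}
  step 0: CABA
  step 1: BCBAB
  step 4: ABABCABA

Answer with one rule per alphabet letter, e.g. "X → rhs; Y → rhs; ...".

A->B, B->A, C->BC

  step 0 ⇒ step 1: CABA ⇒ BC·B·A·B
    A ↦ B
    B ↦ A
    C ↦ BC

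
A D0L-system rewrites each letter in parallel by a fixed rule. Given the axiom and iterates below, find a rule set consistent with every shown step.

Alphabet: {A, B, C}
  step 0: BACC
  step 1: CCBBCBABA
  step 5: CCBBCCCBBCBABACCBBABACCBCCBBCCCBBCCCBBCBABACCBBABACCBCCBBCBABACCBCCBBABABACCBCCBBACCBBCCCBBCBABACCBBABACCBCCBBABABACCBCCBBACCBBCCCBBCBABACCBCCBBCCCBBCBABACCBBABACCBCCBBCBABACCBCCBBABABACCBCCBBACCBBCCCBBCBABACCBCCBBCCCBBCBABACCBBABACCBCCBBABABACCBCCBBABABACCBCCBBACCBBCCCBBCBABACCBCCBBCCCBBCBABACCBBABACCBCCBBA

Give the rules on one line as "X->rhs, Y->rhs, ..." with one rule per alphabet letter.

  step 0 ⇒ step 1: BACC ⇒ CCB·BC·BA·BA
    A ↦ BC
    B ↦ CCB
    C ↦ BA

A->BC, B->CCB, C->BA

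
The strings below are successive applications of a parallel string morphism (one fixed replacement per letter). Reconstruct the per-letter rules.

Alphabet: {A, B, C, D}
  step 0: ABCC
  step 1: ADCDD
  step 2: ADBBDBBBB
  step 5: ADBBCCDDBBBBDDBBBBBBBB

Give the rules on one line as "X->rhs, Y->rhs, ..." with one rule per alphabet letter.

  step 1 ⇒ step 2: ADCDD ⇒ AD·BB·D·BB·BB
    A ↦ AD
    C ↦ D
    D ↦ BB
  step 0 ⇒ step 1: ABCC ⇒ AD·C·D·D
    B ↦ C

A->AD, B->C, C->D, D->BB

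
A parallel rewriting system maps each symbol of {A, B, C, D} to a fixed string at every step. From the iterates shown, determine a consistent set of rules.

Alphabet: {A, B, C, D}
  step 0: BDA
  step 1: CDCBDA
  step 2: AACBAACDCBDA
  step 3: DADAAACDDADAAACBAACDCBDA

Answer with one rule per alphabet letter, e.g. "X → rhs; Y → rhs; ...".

  step 2 ⇒ step 3: AACBAACDCBDA ⇒ DA·DA·AA·CD·DA·DA·AA·CB·AA·CD·CB·DA
    A ↦ DA
    B ↦ CD
    C ↦ AA
    D ↦ CB

A->DA, B->CD, C->AA, D->CB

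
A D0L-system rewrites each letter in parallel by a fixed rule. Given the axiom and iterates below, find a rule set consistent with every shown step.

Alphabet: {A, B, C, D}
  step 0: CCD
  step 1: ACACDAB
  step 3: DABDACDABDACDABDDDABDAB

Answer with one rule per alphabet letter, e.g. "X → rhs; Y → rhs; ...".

  step 0 ⇒ step 1: CCD ⇒ AC·AC·DAB
    C ↦ AC
    D ↦ DAB
    A ↦ D  (constrained at step 1)
    B ↦ D  (constrained at step 1)

A->D, B->D, C->AC, D->DAB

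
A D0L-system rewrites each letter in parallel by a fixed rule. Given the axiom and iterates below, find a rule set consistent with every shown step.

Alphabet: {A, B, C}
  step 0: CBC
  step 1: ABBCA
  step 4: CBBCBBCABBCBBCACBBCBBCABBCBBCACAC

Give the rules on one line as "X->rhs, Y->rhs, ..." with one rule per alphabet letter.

A->C, B->BBC, C->A

  step 0 ⇒ step 1: CBC ⇒ A·BBC·A
    B ↦ BBC
    C ↦ A
    A ↦ C  (constrained at step 1)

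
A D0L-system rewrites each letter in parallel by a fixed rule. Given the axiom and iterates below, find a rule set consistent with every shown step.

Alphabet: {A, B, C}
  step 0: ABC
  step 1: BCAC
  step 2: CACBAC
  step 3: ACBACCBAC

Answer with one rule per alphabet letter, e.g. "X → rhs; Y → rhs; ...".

  step 2 ⇒ step 3: CACBAC ⇒ AC·B·AC·C·B·AC
    A ↦ B
    B ↦ C
    C ↦ AC

A->B, B->C, C->AC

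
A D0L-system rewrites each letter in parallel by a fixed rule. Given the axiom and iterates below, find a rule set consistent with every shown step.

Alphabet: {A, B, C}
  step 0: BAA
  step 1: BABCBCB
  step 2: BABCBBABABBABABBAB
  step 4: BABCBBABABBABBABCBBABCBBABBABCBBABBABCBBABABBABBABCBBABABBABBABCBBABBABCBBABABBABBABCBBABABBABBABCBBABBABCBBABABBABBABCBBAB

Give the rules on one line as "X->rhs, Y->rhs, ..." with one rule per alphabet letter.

A->CB, B->BAB, C->AB

  step 1 ⇒ step 2: BABCBCB ⇒ BAB·CB·BAB·AB·BAB·AB·BAB
    A ↦ CB
    B ↦ BAB
    C ↦ AB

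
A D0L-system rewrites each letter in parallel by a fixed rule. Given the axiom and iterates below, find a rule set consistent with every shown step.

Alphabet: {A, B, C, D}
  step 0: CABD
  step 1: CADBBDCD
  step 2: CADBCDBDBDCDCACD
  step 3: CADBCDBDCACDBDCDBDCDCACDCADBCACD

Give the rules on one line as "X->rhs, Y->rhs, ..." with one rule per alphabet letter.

  step 2 ⇒ step 3: CADBCDBDBDCDCACD ⇒ CA·DB·CD·BD·CA·CD·BD·CD·BD·CD·CA·CD·CA·DB·CA·CD
    A ↦ DB
    B ↦ BD
    C ↦ CA
    D ↦ CD

A->DB, B->BD, C->CA, D->CD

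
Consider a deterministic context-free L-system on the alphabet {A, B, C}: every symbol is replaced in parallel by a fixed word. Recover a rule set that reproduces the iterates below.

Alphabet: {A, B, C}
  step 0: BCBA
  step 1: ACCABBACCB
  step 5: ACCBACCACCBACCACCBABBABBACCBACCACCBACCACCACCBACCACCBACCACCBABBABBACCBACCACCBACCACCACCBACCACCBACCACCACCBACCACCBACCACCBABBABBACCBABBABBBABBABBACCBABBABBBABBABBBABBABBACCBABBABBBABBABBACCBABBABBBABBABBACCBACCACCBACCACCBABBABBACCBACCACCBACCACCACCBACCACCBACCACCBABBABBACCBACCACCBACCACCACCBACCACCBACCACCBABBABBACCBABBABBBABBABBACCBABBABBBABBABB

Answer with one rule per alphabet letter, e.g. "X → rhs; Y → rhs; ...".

  step 0 ⇒ step 1: BCBA ⇒ ACC·ABB·ACC·B
    A ↦ B
    B ↦ ACC
    C ↦ ABB

A->B, B->ACC, C->ABB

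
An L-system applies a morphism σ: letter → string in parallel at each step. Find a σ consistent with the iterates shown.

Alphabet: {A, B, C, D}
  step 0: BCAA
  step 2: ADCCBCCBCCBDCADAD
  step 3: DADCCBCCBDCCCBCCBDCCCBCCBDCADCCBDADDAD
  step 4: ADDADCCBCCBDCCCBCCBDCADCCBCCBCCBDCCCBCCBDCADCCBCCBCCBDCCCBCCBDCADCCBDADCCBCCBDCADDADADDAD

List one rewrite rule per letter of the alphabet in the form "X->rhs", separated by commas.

  step 3 ⇒ step 4: DADCCBCCBDCCCBCCBDCCCBCCBDCADCCBDADDAD ⇒ AD·D·AD·CCB·CCB·DC·CCB·CCB·DC·AD·CCB·CCB·CCB·DC·CCB·CCB·DC·AD·CCB·CCB·CCB·DC·CCB·CCB·DC·AD·CCB·D·AD·CCB·CCB·DC·AD·D·AD·AD·D·AD
    A ↦ D
    B ↦ DC
    C ↦ CCB
    D ↦ AD

A->D, B->DC, C->CCB, D->AD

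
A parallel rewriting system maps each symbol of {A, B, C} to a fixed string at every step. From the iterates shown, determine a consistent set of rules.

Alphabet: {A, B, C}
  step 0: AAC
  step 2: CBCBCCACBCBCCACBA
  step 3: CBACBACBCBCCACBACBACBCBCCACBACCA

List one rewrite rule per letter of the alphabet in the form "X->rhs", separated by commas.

  step 2 ⇒ step 3: CBCBCCACBCBCCACBA ⇒ CB·A·CB·A·CB·CB·CCA·CB·A·CB·A·CB·CB·CCA·CB·A·CCA
    A ↦ CCA
    B ↦ A
    C ↦ CB

A->CCA, B->A, C->CB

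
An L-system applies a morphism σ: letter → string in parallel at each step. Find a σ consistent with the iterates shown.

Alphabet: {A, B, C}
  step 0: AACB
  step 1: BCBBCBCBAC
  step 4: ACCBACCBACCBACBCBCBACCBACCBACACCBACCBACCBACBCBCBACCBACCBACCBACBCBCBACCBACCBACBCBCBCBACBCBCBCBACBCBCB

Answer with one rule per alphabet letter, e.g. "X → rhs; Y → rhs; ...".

A->BCB, B->AC, C->CB

  step 0 ⇒ step 1: AACB ⇒ BCB·BCB·CB·AC
    A ↦ BCB
    B ↦ AC
    C ↦ CB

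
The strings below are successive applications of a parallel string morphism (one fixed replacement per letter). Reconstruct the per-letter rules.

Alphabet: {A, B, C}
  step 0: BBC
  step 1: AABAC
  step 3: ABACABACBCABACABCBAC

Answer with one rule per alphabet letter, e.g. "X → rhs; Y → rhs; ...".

  step 0 ⇒ step 1: BBC ⇒ A·A·BAC
    B ↦ A
    C ↦ BAC
    A ↦ BC  (constrained at step 1)

A->BC, B->A, C->BAC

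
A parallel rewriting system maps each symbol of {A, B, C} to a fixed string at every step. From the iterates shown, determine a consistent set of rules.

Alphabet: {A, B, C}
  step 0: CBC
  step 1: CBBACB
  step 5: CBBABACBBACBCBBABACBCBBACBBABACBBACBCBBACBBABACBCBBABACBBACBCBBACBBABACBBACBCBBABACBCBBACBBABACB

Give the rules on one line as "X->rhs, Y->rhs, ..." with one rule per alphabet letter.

  step 0 ⇒ step 1: CBC ⇒ CB·BA·CB
    B ↦ BA
    C ↦ CB
    A ↦ CB  (constrained at step 1)

A->CB, B->BA, C->CB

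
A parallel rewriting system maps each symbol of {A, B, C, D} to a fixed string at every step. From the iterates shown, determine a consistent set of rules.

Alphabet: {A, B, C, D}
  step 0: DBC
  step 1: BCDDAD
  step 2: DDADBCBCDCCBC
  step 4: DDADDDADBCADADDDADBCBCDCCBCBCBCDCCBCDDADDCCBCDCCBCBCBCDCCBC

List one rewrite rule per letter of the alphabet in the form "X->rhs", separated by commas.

A->DCC, B->DD, C->AD, D->BC

  step 1 ⇒ step 2: BCDDAD ⇒ DD·AD·BC·BC·DCC·BC
    A ↦ DCC
    B ↦ DD
    C ↦ AD
    D ↦ BC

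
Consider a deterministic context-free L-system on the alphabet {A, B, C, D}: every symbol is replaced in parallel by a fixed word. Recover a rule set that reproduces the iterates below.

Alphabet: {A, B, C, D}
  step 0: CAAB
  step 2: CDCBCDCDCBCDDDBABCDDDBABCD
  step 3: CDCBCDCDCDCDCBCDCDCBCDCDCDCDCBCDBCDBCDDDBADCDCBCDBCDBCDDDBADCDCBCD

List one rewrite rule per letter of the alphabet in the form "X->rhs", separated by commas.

A->DBA, B->D, C->CDC, D->BCD

  step 2 ⇒ step 3: CDCBCDCDCBCDDDBABCDDDBABCD ⇒ CDC·BCD·CDC·D·CDC·BCD·CDC·BCD·CDC·D·CDC·BCD·BCD·BCD·D·DBA·D·CDC·BCD·BCD·BCD·D·DBA·D·CDC·BCD
    A ↦ DBA
    B ↦ D
    C ↦ CDC
    D ↦ BCD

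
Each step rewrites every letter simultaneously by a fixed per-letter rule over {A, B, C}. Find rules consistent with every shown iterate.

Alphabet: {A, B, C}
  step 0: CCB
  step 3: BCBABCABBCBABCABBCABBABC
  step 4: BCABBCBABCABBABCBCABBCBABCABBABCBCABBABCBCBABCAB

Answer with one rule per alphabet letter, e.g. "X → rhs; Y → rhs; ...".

A->BA, B->BC, C->AB

  step 3 ⇒ step 4: BCBABCABBCBABCABBCABBABC ⇒ BC·AB·BC·BA·BC·AB·BA·BC·BC·AB·BC·BA·BC·AB·BA·BC·BC·AB·BA·BC·BC·BA·BC·AB
    A ↦ BA
    B ↦ BC
    C ↦ AB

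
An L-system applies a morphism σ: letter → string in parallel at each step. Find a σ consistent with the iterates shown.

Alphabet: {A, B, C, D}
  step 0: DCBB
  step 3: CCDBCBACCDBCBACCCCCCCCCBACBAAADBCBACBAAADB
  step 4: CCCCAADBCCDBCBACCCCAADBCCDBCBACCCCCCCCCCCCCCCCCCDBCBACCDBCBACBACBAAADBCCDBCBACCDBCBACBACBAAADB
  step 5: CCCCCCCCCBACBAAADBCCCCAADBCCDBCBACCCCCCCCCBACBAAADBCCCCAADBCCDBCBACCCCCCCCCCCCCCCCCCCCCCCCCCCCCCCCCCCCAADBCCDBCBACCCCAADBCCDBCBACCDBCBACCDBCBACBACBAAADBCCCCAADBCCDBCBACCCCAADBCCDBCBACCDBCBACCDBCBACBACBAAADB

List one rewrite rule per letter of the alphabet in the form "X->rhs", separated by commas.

A->CBA, B->DB, C->CC, D->AA

  step 4 ⇒ step 5: CCCCAADBCCDBCBACCCCAADBCCDBCBACCCCCCCCCCCCCCCCCCDBCBACCDBCBACBACBAAADBCCDBCBACCDBCBACBACBAAADB ⇒ CC·CC·CC·CC·CBA·CBA·AA·DB·CC·CC·AA·DB·CC·DB·CBA·CC·CC·CC·CC·CBA·CBA·AA·DB·CC·CC·AA·DB·CC·DB·CBA·CC·CC·CC·CC·CC·CC·CC·CC·CC·CC·CC·CC·CC·CC·CC·CC·CC·CC·AA·DB·CC·DB·CBA·CC·CC·AA·DB·CC·DB·CBA·CC·DB·CBA·CC·DB·CBA·CBA·CBA·AA·DB·CC·CC·AA·DB·CC·DB·CBA·CC·CC·AA·DB·CC·DB·CBA·CC·DB·CBA·CC·DB·CBA·CBA·CBA·AA·DB
    A ↦ CBA
    B ↦ DB
    C ↦ CC
    D ↦ AA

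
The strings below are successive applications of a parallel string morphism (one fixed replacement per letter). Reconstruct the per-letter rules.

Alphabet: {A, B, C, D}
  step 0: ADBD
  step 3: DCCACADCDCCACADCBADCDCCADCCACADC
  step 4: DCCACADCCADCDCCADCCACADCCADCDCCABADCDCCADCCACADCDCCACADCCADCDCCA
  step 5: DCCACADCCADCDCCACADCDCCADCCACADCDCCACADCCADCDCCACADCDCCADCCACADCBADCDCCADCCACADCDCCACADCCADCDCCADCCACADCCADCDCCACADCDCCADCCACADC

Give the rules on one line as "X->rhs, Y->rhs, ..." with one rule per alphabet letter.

  step 4 ⇒ step 5: DCCACADCCADCDCCADCCACADCCADCDCCABADCDCCADCCACADCDCCACADCCADCDCCA ⇒ DC·CA·CA·DC·CA·DC·DC·CA·CA·DC·DC·CA·DC·CA·CA·DC·DC·CA·CA·DC·CA·DC·DC·CA·CA·DC·DC·CA·DC·CA·CA·DC·BA·DC·DC·CA·DC·CA·CA·DC·DC·CA·CA·DC·CA·DC·DC·CA·DC·CA·CA·DC·CA·DC·DC·CA·CA·DC·DC·CA·DC·CA·CA·DC
    A ↦ DC
    B ↦ BA
    C ↦ CA
    D ↦ DC

A->DC, B->BA, C->CA, D->DC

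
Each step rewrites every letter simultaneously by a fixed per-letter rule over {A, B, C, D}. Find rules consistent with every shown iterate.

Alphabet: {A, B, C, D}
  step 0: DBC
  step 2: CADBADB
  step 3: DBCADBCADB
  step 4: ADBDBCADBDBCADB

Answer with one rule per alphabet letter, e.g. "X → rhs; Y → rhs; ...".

A->C, B->DB, C->DB, D->A

  step 3 ⇒ step 4: DBCADBCADB ⇒ A·DB·DB·C·A·DB·DB·C·A·DB
    A ↦ C
    B ↦ DB
    C ↦ DB
    D ↦ A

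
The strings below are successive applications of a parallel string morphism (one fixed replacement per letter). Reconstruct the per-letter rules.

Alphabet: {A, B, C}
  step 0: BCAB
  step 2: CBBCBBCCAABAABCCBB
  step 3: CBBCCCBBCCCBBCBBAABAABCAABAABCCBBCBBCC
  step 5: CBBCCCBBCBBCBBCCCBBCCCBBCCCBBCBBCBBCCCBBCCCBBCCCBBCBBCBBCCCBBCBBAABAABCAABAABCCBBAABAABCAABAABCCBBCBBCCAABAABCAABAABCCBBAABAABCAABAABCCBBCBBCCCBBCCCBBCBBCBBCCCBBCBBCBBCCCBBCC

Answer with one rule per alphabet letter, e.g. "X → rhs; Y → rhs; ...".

A->AAB, B->C, C->CBB

  step 2 ⇒ step 3: CBBCBBCCAABAABCCBB ⇒ CBB·C·C·CBB·C·C·CBB·CBB·AAB·AAB·C·AAB·AAB·C·CBB·CBB·C·C
    A ↦ AAB
    B ↦ C
    C ↦ CBB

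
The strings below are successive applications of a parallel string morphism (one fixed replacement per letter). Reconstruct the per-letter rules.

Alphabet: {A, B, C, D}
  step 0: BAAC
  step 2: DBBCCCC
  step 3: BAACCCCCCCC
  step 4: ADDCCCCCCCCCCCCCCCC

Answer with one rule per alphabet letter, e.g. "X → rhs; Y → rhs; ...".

A->D, B->A, C->CC, D->B

  step 3 ⇒ step 4: BAACCCCCCCC ⇒ A·D·D·CC·CC·CC·CC·CC·CC·CC·CC
    A ↦ D
    B ↦ A
    C ↦ CC
  step 2 ⇒ step 3: DBBCCCC ⇒ B·A·A·CC·CC·CC·CC
    D ↦ B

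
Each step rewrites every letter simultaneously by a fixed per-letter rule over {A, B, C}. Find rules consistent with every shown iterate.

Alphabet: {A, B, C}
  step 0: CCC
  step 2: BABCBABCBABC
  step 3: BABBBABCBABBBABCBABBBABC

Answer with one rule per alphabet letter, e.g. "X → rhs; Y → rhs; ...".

  step 2 ⇒ step 3: BABCBABCBABC ⇒ BA·BB·BA·BC·BA·BB·BA·BC·BA·BB·BA·BC
    A ↦ BB
    B ↦ BA
    C ↦ BC

A->BB, B->BA, C->BC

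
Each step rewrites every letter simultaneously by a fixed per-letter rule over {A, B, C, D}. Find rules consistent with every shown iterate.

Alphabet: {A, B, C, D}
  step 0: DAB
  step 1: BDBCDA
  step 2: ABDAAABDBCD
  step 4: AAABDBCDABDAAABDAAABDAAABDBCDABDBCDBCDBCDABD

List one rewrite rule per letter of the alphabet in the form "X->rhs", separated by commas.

  step 1 ⇒ step 2: BDBCDA ⇒ A·BD·A·AA·BD·BCD
    A ↦ BCD
    B ↦ A
    C ↦ AA
    D ↦ BD

A->BCD, B->A, C->AA, D->BD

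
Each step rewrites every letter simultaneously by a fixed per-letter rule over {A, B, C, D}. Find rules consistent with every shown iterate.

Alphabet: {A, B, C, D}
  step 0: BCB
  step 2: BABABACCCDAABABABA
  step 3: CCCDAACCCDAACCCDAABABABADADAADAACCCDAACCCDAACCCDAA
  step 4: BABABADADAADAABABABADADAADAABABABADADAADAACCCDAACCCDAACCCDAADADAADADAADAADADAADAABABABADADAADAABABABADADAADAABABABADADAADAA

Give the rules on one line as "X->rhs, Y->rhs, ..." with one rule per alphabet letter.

A->DAA, B->CCC, C->BA, D->DA

  step 3 ⇒ step 4: CCCDAACCCDAACCCDAABABABADADAADAACCCDAACCCDAACCCDAA ⇒ BA·BA·BA·DA·DAA·DAA·BA·BA·BA·DA·DAA·DAA·BA·BA·BA·DA·DAA·DAA·CCC·DAA·CCC·DAA·CCC·DAA·DA·DAA·DA·DAA·DAA·DA·DAA·DAA·BA·BA·BA·DA·DAA·DAA·BA·BA·BA·DA·DAA·DAA·BA·BA·BA·DA·DAA·DAA
    A ↦ DAA
    B ↦ CCC
    C ↦ BA
    D ↦ DA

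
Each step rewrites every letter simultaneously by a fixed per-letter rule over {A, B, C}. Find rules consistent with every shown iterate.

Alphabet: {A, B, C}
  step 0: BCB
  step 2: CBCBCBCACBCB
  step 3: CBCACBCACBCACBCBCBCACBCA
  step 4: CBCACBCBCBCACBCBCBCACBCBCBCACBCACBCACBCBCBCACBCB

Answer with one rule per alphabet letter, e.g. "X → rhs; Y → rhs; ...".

  step 3 ⇒ step 4: CBCACBCACBCACBCBCBCACBCA ⇒ CB·CA·CB·CB·CB·CA·CB·CB·CB·CA·CB·CB·CB·CA·CB·CA·CB·CA·CB·CB·CB·CA·CB·CB
    A ↦ CB
    B ↦ CA
    C ↦ CB

A->CB, B->CA, C->CB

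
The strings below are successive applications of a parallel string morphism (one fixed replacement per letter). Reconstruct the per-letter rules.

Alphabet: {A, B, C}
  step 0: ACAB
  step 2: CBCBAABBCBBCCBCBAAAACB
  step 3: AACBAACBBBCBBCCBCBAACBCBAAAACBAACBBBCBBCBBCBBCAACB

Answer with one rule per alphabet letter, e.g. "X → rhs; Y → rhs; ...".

  step 2 ⇒ step 3: CBCBAABBCBBCCBCBAAAACB ⇒ AA·CB·AA·CB·BBC·BBC·CB·CB·AA·CB·CB·AA·AA·CB·AA·CB·BBC·BBC·BBC·BBC·AA·CB
    A ↦ BBC
    B ↦ CB
    C ↦ AA

A->BBC, B->CB, C->AA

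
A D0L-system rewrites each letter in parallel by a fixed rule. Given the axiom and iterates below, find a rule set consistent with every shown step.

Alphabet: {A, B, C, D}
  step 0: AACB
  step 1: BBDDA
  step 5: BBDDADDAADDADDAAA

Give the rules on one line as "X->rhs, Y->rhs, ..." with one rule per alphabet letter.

  step 0 ⇒ step 1: AACB ⇒ B·B·DD·A
    A ↦ B
    B ↦ A
    C ↦ DD
    D ↦ CB  (constrained at step 1)

A->B, B->A, C->DD, D->CB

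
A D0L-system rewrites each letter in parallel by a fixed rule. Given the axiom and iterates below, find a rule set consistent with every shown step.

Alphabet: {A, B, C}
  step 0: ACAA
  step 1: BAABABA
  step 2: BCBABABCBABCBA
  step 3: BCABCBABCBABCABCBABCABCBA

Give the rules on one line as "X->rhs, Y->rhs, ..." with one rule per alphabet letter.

A->BA, B->BC, C->A

  step 2 ⇒ step 3: BCBABABCBABCBA ⇒ BC·A·BC·BA·BC·BA·BC·A·BC·BA·BC·A·BC·BA
    A ↦ BA
    B ↦ BC
    C ↦ A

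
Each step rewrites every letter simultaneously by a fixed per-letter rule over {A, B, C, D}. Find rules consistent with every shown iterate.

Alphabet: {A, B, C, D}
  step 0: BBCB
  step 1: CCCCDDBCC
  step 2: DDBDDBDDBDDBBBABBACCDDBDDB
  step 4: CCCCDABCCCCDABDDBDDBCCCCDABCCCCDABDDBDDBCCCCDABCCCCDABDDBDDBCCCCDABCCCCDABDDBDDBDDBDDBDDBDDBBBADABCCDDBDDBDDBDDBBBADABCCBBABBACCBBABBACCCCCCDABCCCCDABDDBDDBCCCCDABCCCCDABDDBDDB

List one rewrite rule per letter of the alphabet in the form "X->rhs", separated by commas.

  step 1 ⇒ step 2: CCCCDDBCC ⇒ DDB·DDB·DDB·DDB·BBA·BBA·CC·DDB·DDB
    B ↦ CC
    C ↦ DDB
    D ↦ BBA
    A ↦ DAB  (constrained at step 2)

A->DAB, B->CC, C->DDB, D->BBA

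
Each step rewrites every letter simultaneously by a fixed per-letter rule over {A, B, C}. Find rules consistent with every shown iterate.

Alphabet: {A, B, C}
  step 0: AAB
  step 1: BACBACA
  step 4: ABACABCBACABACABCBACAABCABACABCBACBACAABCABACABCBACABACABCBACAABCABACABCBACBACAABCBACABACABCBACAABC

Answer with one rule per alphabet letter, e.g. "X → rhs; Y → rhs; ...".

A->BAC, B->A, C->ABC

  step 0 ⇒ step 1: AAB ⇒ BAC·BAC·A
    A ↦ BAC
    B ↦ A
    C ↦ ABC  (constrained at step 1)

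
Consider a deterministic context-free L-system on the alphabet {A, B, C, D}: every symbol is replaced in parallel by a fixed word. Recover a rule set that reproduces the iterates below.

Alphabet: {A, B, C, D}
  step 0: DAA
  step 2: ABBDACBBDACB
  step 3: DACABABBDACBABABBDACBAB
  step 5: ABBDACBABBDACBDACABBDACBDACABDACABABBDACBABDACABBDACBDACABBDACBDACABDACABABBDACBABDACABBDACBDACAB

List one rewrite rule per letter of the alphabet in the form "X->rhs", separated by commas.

  step 2 ⇒ step 3: ABBDACBBDACB ⇒ DAC·AB·AB·B·DAC·B·AB·AB·B·DAC·B·AB
    A ↦ DAC
    B ↦ AB
    C ↦ B
    D ↦ B

A->DAC, B->AB, C->B, D->B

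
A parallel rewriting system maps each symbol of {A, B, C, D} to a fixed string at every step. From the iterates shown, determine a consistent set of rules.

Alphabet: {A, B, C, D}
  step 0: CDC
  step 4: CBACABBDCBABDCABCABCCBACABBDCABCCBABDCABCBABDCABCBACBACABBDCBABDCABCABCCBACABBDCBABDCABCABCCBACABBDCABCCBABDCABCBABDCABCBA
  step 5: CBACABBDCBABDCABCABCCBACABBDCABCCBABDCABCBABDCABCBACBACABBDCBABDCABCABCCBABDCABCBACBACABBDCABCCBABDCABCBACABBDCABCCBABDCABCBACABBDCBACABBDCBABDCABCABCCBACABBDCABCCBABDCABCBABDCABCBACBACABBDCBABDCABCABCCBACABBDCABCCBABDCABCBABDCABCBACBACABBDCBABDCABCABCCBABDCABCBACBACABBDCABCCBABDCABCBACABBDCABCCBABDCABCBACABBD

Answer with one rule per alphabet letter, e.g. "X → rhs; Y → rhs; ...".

A->BD, B->CAB, C->CBA, D->C

  step 4 ⇒ step 5: CBACABBDCBABDCABCABCCBACABBDCABCCBABDCABCBABDCABCBACBACABBDCBABDCABCABCCBACABBDCBABDCABCABCCBACABBDCABCCBABDCABCBABDCABCBA ⇒ CBA·CAB·BD·CBA·BD·CAB·CAB·C·CBA·CAB·BD·CAB·C·CBA·BD·CAB·CBA·BD·CAB·CBA·CBA·CAB·BD·CBA·BD·CAB·CAB·C·CBA·BD·CAB·CBA·CBA·CAB·BD·CAB·C·CBA·BD·CAB·CBA·CAB·BD·CAB·C·CBA·BD·CAB·CBA·CAB·BD·CBA·CAB·BD·CBA·BD·CAB·CAB·C·CBA·CAB·BD·CAB·C·CBA·BD·CAB·CBA·BD·CAB·CBA·CBA·CAB·BD·CBA·BD·CAB·CAB·C·CBA·CAB·BD·CAB·C·CBA·BD·CAB·CBA·BD·CAB·CBA·CBA·CAB·BD·CBA·BD·CAB·CAB·C·CBA·BD·CAB·CBA·CBA·CAB·BD·CAB·C·CBA·BD·CAB·CBA·CAB·BD·CAB·C·CBA·BD·CAB·CBA·CAB·BD
    A ↦ BD
    B ↦ CAB
    C ↦ CBA
    D ↦ C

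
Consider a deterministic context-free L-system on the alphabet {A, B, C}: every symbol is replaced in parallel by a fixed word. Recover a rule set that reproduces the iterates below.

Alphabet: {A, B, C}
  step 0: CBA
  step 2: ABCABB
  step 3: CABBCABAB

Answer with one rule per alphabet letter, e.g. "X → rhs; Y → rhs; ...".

A->C, B->AB, C->B

  step 2 ⇒ step 3: ABCABB ⇒ C·AB·B·C·AB·AB
    A ↦ C
    B ↦ AB
    C ↦ B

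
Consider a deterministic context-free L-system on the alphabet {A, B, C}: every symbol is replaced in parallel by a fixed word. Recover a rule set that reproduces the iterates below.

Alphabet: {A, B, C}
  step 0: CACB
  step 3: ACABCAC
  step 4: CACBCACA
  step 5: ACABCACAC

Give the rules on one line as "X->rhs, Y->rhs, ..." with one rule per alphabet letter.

A->C, B->BC, C->A

  step 4 ⇒ step 5: CACBCACA ⇒ A·C·A·BC·A·C·A·C
    A ↦ C
    B ↦ BC
    C ↦ A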